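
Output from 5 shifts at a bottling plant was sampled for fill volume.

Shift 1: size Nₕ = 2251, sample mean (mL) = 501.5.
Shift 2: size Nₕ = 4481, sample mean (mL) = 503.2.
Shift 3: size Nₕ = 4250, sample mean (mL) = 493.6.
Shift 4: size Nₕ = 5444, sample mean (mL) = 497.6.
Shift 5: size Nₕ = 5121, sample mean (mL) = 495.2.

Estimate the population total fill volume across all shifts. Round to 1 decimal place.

Population total = Σ Nₕ·x̄ₕ (each stratum's size times its mean).
2251·501.5 + 4481·503.2 + 4250·493.6 + 5444·497.6 + 5121·495.2 = 1128876.5 + 2254839.2 + 2097800 + 2708934.4 + 2535919.2 = 10726369.3.

10726369.3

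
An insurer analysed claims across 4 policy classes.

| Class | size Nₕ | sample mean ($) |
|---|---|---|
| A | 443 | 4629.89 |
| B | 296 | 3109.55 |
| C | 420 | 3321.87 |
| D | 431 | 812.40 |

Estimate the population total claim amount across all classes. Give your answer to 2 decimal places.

4716797.87

A: 443·4629.89 = 2051041.27
B: 296·3109.55 = 920426.8
C: 420·3321.87 = 1395185.4
D: 431·812.40 = 350144.4
τ̂ = Σ Nₕx̄ₕ = 4716797.87.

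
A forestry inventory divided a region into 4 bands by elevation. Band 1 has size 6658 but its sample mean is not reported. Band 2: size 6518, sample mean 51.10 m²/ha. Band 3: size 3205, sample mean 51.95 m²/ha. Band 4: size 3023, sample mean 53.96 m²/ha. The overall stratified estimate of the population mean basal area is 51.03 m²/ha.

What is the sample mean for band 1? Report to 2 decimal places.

49.19

N = 6658 + 6518 + 3205 + 3023 = 19404.
Overall total = μ·N = 51.03·19404 = 990186.12.
Subtract the known strata: 6518·51.10 + 3205·51.95 + 3023·53.96 = 662690.63.
Remaining total for band 1: 990186.12 − 662690.63 = 327495.49.
Divide by its size: 327495.49 / 6658 = 49.1883... → 49.19.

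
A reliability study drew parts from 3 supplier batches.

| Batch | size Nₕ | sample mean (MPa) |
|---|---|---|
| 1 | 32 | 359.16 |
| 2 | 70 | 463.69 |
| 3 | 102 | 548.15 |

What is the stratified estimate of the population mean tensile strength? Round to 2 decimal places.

489.52

N = 32 + 70 + 102 = 204.
The stratified mean weights each stratum mean by its population share Nₕ/N.
Σ Nₕx̄ₕ = 32·359.16 + 70·463.69 + 102·548.15 = 11493.12 + 32458.3 + 55911.3 = 99862.72.
Divide by N: 99862.72 / 204 = 489.5231... → 489.52.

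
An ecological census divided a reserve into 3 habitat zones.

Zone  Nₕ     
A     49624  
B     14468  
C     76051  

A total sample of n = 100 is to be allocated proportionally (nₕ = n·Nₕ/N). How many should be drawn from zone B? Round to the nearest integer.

Share of zone B = 14468/140143 = 0.10324.
Allocate 100 × 0.10324 = 10.324... → 10.

10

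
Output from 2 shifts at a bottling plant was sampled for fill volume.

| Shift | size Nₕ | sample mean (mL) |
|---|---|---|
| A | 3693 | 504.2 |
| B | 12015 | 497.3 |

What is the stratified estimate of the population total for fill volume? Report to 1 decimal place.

7837070.1

Estimate total by summing Nₕ·x̄ₕ over strata.
3693·504.2 + 12015·497.3 = 1862010.6 + 5975059.5 = 7837070.1.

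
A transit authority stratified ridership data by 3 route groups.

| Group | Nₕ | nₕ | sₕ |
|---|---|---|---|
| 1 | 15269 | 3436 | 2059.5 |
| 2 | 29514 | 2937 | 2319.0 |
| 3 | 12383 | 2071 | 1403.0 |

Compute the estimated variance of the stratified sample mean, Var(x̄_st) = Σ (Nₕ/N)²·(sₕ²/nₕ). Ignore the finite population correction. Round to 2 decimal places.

N = 57166; Wₕ = Nₕ/N.
group 1: (15269/57166)²·2059.5²/3436 = 88.06757
group 2: (29514/57166)²·2319.0²/2937 = 488.06547
group 3: (12383/57166)²·1403.0²/2071 = 44.59759
Sum = 620.73063 → 620.73.

620.73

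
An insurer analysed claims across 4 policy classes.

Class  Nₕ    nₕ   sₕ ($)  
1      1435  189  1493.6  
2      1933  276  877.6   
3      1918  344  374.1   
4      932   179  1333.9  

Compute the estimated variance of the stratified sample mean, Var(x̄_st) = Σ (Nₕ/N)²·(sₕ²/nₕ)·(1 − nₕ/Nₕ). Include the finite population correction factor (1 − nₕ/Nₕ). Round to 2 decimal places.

N = 6218. Term for each stratum: Wₕ²sₕ²/nₕ·(1−nₕ/Nₕ).
Var(x̄_st) = 545.85251 + 231.17298 + 31.76646 + 180.42760 = 989.21956 → 989.22.

989.22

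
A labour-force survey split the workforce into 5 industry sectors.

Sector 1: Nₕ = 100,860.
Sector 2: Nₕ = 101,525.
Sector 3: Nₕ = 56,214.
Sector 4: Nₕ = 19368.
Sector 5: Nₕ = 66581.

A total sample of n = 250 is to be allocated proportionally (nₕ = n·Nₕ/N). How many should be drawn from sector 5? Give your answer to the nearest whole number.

Share of sector 5 = 66581/344548 = 0.19324.
Allocate 250 × 0.19324 = 48.310... → 48.

48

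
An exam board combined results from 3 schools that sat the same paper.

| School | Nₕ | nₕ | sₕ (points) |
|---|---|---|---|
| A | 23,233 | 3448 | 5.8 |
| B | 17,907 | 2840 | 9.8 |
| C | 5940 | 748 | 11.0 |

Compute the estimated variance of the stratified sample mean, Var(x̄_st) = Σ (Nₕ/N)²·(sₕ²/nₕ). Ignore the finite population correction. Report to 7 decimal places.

0.0098432

N = 47080. Term for each stratum: Wₕ²sₕ²/nₕ.
Var(x̄_st) = 0.0023758904 + 0.0048922267 + 0.0025750387 = 0.0098431557 → 0.0098432.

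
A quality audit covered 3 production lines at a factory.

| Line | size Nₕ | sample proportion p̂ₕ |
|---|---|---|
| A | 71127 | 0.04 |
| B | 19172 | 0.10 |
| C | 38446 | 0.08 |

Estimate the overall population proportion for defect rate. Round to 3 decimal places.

0.061

N = 71127 + 19172 + 38446 = 128745.
Overall proportion = Σ (Nₕ/N)·p̂ₕ.
Σ Nₕp̂ₕ = 2845.08 + 1917.2 + 3075.68 = 7837.96.
7837.96 / 128745 = 0.06088... → 0.061.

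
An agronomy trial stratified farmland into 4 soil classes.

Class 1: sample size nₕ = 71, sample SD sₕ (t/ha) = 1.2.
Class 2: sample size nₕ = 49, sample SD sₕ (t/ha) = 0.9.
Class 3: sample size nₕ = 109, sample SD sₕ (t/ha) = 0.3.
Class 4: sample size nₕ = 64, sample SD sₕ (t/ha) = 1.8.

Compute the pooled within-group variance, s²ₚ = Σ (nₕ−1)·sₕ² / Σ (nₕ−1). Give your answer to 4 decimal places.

1.2233

Degrees of freedom: 70 + 48 + 108 + 63 = 289.
Σ(nₕ−1)sₕ² = 70·1.44 + 48·0.81 + 108·0.09 + 63·3.24 = 353.52.
s²ₚ = 353.52 / 289 = 1.223253... → 1.2233.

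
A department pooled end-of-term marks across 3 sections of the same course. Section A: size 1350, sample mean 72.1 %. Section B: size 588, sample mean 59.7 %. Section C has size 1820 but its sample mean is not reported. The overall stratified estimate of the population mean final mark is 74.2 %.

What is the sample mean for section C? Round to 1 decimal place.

Σ Nₕx̄ₕ = N·μ, so 1820·x̄_C = 3758·74.2 − (1350·72.1 + 588·59.7).
= 278843.6 − 132438.6 = 146405.
x̄_C = 146405 / 1820 = 80.442... → 80.4.

80.4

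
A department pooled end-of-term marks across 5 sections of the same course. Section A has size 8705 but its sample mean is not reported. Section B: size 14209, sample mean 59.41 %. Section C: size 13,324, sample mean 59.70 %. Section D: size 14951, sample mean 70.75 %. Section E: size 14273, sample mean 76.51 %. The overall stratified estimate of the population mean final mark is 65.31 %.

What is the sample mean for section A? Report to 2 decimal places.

55.82

N = 8705 + 14209 + 13324 + 14951 + 14273 = 65462.
Overall total = μ·N = 65.31·65462 = 4275323.22.
Subtract the known strata: 14209·59.41 + 13324·59.70 + 14951·70.75 + 14273·76.51 = 3789409.97.
Remaining total for section A: 4275323.22 − 3789409.97 = 485913.25.
Divide by its size: 485913.25 / 8705 = 55.8200... → 55.82.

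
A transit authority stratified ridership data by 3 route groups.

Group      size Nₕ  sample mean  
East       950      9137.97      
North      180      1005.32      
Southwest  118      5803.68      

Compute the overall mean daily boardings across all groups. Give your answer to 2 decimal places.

7649.73

N = 950 + 180 + 118 = 1248.
The stratified mean weights each stratum mean by its population share Nₕ/N.
Σ Nₕx̄ₕ = 950·9137.97 + 180·1005.32 + 118·5803.68 = 8681071.5 + 180957.6 + 684834.24 = 9546863.34.
Divide by N: 9546863.34 / 1248 = 7649.7302... → 7649.73.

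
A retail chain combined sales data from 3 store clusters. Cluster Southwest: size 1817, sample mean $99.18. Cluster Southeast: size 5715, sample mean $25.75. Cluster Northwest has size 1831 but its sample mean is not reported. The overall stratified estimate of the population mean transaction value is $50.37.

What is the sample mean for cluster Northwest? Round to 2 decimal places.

N = 1817 + 5715 + 1831 = 9363.
Overall total = μ·N = 50.37·9363 = 471614.31.
Subtract the known strata: 1817·99.18 + 5715·25.75 = 327371.31.
Remaining total for cluster Northwest: 471614.31 − 327371.31 = 144243.
Divide by its size: 144243 / 1831 = 78.7783... → 78.78.

78.78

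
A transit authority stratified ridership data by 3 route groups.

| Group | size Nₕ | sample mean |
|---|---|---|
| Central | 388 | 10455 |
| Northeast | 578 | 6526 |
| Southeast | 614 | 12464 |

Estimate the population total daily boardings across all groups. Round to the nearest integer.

15481464

Central: 388·10455 = 4056540
Northeast: 578·6526 = 3772028
Southeast: 614·12464 = 7652896
τ̂ = Σ Nₕx̄ₕ = 15481464.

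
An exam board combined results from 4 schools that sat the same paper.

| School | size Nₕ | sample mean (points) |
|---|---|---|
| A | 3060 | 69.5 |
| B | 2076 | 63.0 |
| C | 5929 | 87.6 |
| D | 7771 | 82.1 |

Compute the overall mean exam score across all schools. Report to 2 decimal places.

79.68

x̄_st = (Σ Nₕx̄ₕ) / (Σ Nₕ) = (3060·69.5 + 2076·63.0 + 5929·87.6 + 7771·82.1) / 18836
= 1500837.5 / 18836 = 79.6792... → 79.68.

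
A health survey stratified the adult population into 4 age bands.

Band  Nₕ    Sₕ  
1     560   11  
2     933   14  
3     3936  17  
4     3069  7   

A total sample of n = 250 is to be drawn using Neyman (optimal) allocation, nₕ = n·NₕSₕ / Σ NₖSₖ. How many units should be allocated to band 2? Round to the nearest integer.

1: NₕSₕ = 560·11 = 6160
2: NₕSₕ = 933·14 = 13062
3: NₕSₕ = 3936·17 = 66912
4: NₕSₕ = 3069·7 = 21483
Σ NₕSₕ = 107617.
n_2 = 250·13062/107617 = 30.344... → 30.

30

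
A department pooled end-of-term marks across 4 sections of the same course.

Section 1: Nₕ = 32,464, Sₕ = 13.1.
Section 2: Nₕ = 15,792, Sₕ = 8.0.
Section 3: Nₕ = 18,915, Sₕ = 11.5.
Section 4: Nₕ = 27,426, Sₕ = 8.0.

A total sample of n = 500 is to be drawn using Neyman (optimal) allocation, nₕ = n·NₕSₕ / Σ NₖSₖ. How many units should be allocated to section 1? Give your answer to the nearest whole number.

215

1: NₕSₕ = 32464·13.1 = 425278.4
2: NₕSₕ = 15792·8.0 = 126336
3: NₕSₕ = 18915·11.5 = 217522.5
4: NₕSₕ = 27426·8.0 = 219408
Σ NₕSₕ = 988544.9.
n_1 = 500·425278.4/988544.9 = 215.103... → 215.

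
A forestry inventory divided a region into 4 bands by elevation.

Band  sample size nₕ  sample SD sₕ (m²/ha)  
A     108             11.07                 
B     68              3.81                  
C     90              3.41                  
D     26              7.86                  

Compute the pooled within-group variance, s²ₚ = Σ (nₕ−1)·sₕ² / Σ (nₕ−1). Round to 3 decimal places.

A: (108−1)·11.07² = 107·122.5449 = 13112.3043
B: (68−1)·3.81² = 67·14.5161 = 972.5787
C: (90−1)·3.41² = 89·11.6281 = 1034.9009
D: (26−1)·7.86² = 25·61.7796 = 1544.49
Numerator = 16664.2739; denominator = Σ(nₕ−1) = 288.
s²ₚ = 16664.2739/288 = 57.86206... → 57.862.

57.862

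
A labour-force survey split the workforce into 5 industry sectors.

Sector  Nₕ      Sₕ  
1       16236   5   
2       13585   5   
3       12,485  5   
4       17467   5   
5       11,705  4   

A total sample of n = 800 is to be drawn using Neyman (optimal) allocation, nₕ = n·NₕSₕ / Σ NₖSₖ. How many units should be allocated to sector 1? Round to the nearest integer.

Σ NₕSₕ = 16236·5 + 13585·5 + 12485·5 + 17467·5 + 11705·4 = 345685.
Share for 1: 81180/345685 = 0.23484.
n_1 = 800 × 0.23484 = 187.870... → 188.

188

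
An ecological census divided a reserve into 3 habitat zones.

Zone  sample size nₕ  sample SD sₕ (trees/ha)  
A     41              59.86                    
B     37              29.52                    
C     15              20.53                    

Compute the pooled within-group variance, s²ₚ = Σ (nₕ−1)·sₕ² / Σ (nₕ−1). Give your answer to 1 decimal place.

2006.7

Degrees of freedom: 40 + 36 + 14 = 90.
Σ(nₕ−1)sₕ² = 40·3583.2196 + 36·871.4304 + 14·421.4809 = 180601.011.
s²ₚ = 180601.011 / 90 = 2006.678... → 2006.7.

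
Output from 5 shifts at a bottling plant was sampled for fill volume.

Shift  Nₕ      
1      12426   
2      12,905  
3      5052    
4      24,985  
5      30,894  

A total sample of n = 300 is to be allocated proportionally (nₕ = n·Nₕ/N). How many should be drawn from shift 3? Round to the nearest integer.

18

N = 12426 + 12905 + 5052 + 24985 + 30894 = 86262.
n_3 = 300·5052/86262 = 17.570... → 18.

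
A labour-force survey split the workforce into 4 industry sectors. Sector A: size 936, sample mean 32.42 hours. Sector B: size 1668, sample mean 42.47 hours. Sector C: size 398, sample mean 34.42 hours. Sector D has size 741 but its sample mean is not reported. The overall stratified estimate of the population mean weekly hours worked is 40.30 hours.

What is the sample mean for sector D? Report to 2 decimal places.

N = 936 + 1668 + 398 + 741 = 3743.
Overall total = μ·N = 40.30·3743 = 150842.9.
Subtract the known strata: 936·32.42 + 1668·42.47 + 398·34.42 = 114884.24.
Remaining total for sector D: 150842.9 − 114884.24 = 35958.66.
Divide by its size: 35958.66 / 741 = 48.5272... → 48.53.

48.53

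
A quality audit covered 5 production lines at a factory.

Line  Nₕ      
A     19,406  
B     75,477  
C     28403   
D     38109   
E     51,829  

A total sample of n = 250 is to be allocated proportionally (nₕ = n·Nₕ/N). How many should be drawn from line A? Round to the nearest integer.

23

Share of line A = 19406/213224 = 0.09101.
Allocate 250 × 0.09101 = 22.753... → 23.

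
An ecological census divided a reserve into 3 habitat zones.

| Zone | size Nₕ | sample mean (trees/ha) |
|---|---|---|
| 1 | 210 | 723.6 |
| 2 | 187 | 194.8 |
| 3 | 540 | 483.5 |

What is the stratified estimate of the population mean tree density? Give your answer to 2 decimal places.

479.69

N = 937; weights Wₕ = Nₕ/N = (0.2241, 0.1996, 0.5763).
x̄_st = Σ Wₕ·x̄ₕ = 0.2241·723.6 + 0.1996·194.8 + 0.5763·483.5 ≈ 479.6943...
→ 479.69.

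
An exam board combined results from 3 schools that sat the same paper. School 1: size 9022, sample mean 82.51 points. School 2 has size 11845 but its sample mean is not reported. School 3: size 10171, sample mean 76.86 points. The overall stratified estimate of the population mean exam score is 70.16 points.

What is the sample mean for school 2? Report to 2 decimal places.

Σ Nₕx̄ₕ = N·μ, so 11845·x̄_2 = 31038·70.16 − (9022·82.51 + 10171·76.86).
= 2177626.08 − 1526148.28 = 651477.8.
x̄_2 = 651477.8 / 11845 = 55.0002... → 55.00.

55.00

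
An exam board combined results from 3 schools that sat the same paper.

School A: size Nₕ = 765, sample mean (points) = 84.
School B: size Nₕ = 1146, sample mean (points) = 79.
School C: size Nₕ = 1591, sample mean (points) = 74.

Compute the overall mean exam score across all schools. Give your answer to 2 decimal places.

N = 765 + 1146 + 1591 = 3502.
Overall mean = Σ (Nₕ/N)·x̄ₕ — weight by population share, not a simple average.
Σ Nₕx̄ₕ = 765·84 + 1146·79 + 1591·74 = 64260 + 90534 + 117734 = 272528.
Divide by N: 272528 / 3502 = 77.8207... → 77.82.

77.82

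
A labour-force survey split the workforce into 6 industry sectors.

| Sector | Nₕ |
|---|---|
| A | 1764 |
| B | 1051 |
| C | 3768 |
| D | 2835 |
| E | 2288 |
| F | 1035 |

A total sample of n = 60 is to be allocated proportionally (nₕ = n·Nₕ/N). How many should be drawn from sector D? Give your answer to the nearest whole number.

13

Share of sector D = 2835/12741 = 0.22251.
Allocate 60 × 0.22251 = 13.351... → 13.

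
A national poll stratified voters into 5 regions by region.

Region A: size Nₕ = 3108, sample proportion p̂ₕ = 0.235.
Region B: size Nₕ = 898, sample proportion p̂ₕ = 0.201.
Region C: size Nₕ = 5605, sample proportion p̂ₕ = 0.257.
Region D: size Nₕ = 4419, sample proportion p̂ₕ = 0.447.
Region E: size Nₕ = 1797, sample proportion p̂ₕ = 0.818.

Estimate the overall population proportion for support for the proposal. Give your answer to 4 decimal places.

Wₕ = Nₕ/N with N = 15827: 0.1964, 0.0567, 0.3541, 0.2792, 0.1135.
p̂_st = 0.1964·0.235 + 0.0567·0.201 + 0.3541·0.257 + 0.2792·0.447 + 0.1135·0.818 ≈ 0.366248... → 0.3662.

0.3662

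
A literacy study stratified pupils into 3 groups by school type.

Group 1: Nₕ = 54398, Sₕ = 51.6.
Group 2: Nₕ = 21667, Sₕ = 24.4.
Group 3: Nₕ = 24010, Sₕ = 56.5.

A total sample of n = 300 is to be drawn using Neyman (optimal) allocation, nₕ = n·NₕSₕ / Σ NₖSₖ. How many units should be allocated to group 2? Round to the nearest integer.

Σ NₕSₕ = 54398·51.6 + 21667·24.4 + 24010·56.5 = 4692176.6.
Share for 2: 528674.8/4692176.6 = 0.11267.
n_2 = 300 × 0.11267 = 33.801... → 34.

34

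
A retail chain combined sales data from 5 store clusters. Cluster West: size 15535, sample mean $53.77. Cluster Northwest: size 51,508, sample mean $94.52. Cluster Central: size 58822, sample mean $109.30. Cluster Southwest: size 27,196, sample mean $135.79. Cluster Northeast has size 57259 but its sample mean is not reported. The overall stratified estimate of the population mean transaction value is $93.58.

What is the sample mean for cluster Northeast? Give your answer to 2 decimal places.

Σ Nₕx̄ₕ = N·μ, so 57259·x̄_Northeast = 210320·93.58 − (15535·53.77 + 51508·94.52 + 58822·109.30 + 27196·135.79).
= 19681745.6 − 15826042.55 = 3855703.05.
x̄_Northeast = 3855703.05 / 57259 = 67.3379... → 67.34.

67.34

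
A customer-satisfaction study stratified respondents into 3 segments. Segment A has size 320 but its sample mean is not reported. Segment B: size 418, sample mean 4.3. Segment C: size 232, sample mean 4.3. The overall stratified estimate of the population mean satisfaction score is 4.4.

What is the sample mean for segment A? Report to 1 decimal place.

4.6

N = 320 + 418 + 232 = 970.
Overall total = μ·N = 4.4·970 = 4268.
Subtract the known strata: 418·4.3 + 232·4.3 = 2795.
Remaining total for segment A: 4268 − 2795 = 1473.
Divide by its size: 1473 / 320 = 4.603... → 4.6.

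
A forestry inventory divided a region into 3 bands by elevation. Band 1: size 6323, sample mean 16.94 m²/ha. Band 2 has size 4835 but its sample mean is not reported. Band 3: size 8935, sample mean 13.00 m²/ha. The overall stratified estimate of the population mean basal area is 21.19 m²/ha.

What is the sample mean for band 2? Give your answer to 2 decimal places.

Σ Nₕx̄ₕ = N·μ, so 4835·x̄_2 = 20093·21.19 − (6323·16.94 + 8935·13.00).
= 425770.67 − 223266.62 = 202504.05.
x̄_2 = 202504.05 / 4835 = 41.8829... → 41.88.

41.88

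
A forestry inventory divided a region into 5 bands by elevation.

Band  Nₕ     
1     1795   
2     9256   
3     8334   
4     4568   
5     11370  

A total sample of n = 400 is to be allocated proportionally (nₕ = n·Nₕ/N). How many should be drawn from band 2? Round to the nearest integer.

Share of band 2 = 9256/35323 = 0.26204.
Allocate 400 × 0.26204 = 104.816... → 105.

105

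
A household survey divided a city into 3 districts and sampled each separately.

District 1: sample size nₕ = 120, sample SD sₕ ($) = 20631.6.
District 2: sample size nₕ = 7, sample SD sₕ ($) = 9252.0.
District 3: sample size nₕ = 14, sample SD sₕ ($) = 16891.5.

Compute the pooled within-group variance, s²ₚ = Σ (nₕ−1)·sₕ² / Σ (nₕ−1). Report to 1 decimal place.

397657104.1

1: (120−1)·20631.6² = 119·425662918.56 = 50653887308.64
2: (7−1)·9252.0² = 6·85599504 = 513597024
3: (14−1)·16891.5² = 13·285322772.25 = 3709196039.25
Numerator = 54876680371.89; denominator = Σ(nₕ−1) = 138.
s²ₚ = 54876680371.89/138 = 397657104.144... → 397657104.1.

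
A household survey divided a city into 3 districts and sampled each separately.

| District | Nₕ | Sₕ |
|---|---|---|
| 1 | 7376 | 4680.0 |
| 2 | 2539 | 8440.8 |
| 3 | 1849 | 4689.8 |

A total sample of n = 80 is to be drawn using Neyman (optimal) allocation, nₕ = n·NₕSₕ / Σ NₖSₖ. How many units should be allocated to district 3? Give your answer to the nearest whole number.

1: NₕSₕ = 7376·4680.0 = 34519680
2: NₕSₕ = 2539·8440.8 = 21431191.2
3: NₕSₕ = 1849·4689.8 = 8671440.2
Σ NₕSₕ = 64622311.4.
n_3 = 80·8671440.2/64622311.4 = 10.735... → 11.

11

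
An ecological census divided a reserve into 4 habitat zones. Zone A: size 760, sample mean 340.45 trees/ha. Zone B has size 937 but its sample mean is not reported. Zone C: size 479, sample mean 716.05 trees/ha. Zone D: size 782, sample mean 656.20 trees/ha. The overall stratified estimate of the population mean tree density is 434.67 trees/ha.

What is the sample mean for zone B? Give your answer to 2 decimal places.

N = 760 + 937 + 479 + 782 = 2958.
Overall total = μ·N = 434.67·2958 = 1285753.86.
Subtract the known strata: 760·340.45 + 479·716.05 + 782·656.20 = 1114878.35.
Remaining total for zone B: 1285753.86 − 1114878.35 = 170875.51.
Divide by its size: 170875.51 / 937 = 182.3645... → 182.36.

182.36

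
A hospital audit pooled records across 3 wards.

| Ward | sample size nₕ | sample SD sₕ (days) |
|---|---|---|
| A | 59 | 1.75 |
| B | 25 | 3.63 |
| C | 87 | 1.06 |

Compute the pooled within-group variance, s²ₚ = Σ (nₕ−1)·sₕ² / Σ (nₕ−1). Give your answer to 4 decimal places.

3.5149

A: (59−1)·1.75² = 58·3.0625 = 177.625
B: (25−1)·3.63² = 24·13.1769 = 316.2456
C: (87−1)·1.06² = 86·1.1236 = 96.6296
Numerator = 590.5002; denominator = Σ(nₕ−1) = 168.
s²ₚ = 590.5002/168 = 3.514882... → 3.5149.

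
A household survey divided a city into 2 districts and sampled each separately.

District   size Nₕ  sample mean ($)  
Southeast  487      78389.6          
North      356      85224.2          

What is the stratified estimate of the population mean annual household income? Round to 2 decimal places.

N = 487 + 356 = 843.
Overall mean = Σ (Nₕ/N)·x̄ₕ — weight by population share, not a simple average.
Σ Nₕx̄ₕ = 487·78389.6 + 356·85224.2 = 38175735.2 + 30339815.2 = 68515550.4.
Divide by N: 68515550.4 / 843 = 81275.8605... → 81275.86.

81275.86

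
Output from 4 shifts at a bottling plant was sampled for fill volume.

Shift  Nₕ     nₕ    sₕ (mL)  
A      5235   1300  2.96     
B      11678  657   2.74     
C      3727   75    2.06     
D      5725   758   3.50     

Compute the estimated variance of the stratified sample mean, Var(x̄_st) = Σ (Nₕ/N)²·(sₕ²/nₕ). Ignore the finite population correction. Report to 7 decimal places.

N = 26365; Wₕ = Nₕ/N.
shift A: (5235/26365)²·2.96²/1300 = 0.0002657161
shift B: (11678/26365)²·2.74²/657 = 0.0022419047
shift C: (3727/26365)²·2.06²/75 = 0.0011306714
shift D: (5725/26365)²·3.50²/758 = 0.0007620129
Sum = 0.0044003051 → 0.0044003.

0.0044003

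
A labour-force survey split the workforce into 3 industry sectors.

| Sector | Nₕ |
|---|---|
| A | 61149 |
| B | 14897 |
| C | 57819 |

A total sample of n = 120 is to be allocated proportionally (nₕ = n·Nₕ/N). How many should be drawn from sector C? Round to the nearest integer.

52

N = 61149 + 14897 + 57819 = 133865.
n_C = 120·57819/133865 = 51.830... → 52.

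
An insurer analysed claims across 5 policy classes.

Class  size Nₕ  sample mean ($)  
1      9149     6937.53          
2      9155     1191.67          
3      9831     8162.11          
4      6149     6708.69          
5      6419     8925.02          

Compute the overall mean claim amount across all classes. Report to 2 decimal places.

6219.80

x̄_st = (Σ Nₕx̄ₕ) / (Σ Nₕ) = (9149·6937.53 + 9155·1191.67 + 9831·8162.11 + 6149·6708.69 + 6419·8925.02) / 40703
= 253164342.42 / 40703 = 6219.7957... → 6219.80.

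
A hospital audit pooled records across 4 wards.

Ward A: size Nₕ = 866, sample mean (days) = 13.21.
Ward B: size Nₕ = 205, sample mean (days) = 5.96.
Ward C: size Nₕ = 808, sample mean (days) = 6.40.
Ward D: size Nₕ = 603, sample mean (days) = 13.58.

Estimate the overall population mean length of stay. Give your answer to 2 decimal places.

N = 866 + 205 + 808 + 603 = 2482.
The stratified mean weights each stratum mean by its population share Nₕ/N.
Σ Nₕx̄ₕ = 866·13.21 + 205·5.96 + 808·6.40 + 603·13.58 = 11439.86 + 1221.8 + 5171.2 + 8188.74 = 26021.6.
Divide by N: 26021.6 / 2482 = 10.4841... → 10.48.

10.48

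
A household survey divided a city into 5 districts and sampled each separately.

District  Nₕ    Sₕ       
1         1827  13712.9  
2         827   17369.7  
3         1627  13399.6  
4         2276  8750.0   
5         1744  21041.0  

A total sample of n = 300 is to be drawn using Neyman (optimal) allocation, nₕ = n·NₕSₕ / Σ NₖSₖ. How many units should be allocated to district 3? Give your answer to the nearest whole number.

56

Σ NₕSₕ = 1827·13712.9 + 827·17369.7 + 1627·13399.6 + 2276·8750.0 + 1744·21041.0 = 117829863.4.
Share for 3: 21801149.2/117829863.4 = 0.18502.
n_3 = 300 × 0.18502 = 55.507... → 56.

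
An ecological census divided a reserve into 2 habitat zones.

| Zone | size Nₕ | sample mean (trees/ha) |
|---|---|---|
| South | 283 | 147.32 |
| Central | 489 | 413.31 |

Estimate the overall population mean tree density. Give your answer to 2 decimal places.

N = 283 + 489 = 772.
Overall mean = Σ (Nₕ/N)·x̄ₕ — weight by population share, not a simple average.
Σ Nₕx̄ₕ = 283·147.32 + 489·413.31 = 41691.56 + 202108.59 = 243800.15.
Divide by N: 243800.15 / 772 = 315.8033... → 315.80.

315.80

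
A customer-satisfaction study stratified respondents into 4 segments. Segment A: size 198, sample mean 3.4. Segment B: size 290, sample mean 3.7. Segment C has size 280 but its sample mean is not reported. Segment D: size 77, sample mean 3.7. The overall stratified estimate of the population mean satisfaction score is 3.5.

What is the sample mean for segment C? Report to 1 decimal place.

Σ Nₕx̄ₕ = N·μ, so 280·x̄_C = 845·3.5 − (198·3.4 + 290·3.7 + 77·3.7).
= 2957.5 − 2031.1 = 926.4.
x̄_C = 926.4 / 280 = 3.309... → 3.3.

3.3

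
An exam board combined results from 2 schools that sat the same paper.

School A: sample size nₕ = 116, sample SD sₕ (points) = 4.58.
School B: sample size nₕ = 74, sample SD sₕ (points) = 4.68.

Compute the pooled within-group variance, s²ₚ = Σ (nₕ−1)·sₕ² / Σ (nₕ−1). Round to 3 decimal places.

21.336

A: (116−1)·4.58² = 115·20.9764 = 2412.286
B: (74−1)·4.68² = 73·21.9024 = 1598.8752
Numerator = 4011.1612; denominator = Σ(nₕ−1) = 188.
s²ₚ = 4011.1612/188 = 21.33596... → 21.336.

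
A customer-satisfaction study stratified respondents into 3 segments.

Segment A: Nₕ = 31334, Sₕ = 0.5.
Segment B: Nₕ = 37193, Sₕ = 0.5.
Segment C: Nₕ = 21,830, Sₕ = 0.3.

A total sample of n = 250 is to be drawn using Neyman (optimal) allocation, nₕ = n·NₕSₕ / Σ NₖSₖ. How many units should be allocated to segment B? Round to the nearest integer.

Σ NₕSₕ = 31334·0.5 + 37193·0.5 + 21830·0.3 = 40812.5.
Share for B: 18596.5/40812.5 = 0.45566.
n_B = 250 × 0.45566 = 113.914... → 114.

114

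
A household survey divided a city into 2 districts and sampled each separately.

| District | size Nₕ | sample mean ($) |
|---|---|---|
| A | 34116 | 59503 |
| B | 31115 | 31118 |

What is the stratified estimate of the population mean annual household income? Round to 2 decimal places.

N = 65231; weights Wₕ = Nₕ/N = (0.5230, 0.4770).
x̄_st = Σ Wₕ·x̄ₕ = 0.5230·59503 + 0.4770·31118 ≈ 45963.4364...
→ 45963.44.

45963.44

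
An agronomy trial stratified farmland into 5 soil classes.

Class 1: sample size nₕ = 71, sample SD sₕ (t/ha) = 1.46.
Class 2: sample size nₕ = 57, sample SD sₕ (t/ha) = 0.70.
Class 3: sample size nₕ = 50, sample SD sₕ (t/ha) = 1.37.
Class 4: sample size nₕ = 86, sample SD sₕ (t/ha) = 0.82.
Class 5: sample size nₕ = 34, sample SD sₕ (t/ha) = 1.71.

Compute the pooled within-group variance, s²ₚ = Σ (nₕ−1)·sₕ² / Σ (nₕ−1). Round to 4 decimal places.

Degrees of freedom: 70 + 56 + 49 + 85 + 33 = 293.
Σ(nₕ−1)sₕ² = 70·2.1316 + 56·0.49 + 49·1.8769 + 85·0.6724 + 33·2.9241 = 422.2694.
s²ₚ = 422.2694 / 293 = 1.441192... → 1.4412.

1.4412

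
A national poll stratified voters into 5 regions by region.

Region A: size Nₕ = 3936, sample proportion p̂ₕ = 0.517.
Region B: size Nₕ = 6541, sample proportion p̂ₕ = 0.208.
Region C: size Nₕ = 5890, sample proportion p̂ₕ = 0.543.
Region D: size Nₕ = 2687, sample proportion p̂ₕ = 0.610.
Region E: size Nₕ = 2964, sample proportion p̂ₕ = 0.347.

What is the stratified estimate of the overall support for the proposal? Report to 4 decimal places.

Wₕ = Nₕ/N with N = 22018: 0.1788, 0.2971, 0.2675, 0.1220, 0.1346.
p̂_st = 0.1788·0.517 + 0.2971·0.208 + 0.2675·0.543 + 0.1220·0.610 + 0.1346·0.347 ≈ 0.420623... → 0.4206.

0.4206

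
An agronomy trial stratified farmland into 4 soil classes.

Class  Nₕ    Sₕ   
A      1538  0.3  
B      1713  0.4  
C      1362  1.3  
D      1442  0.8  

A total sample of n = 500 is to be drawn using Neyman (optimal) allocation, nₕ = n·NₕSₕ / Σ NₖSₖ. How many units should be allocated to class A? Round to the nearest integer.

A: NₕSₕ = 1538·0.3 = 461.4
B: NₕSₕ = 1713·0.4 = 685.2
C: NₕSₕ = 1362·1.3 = 1770.6
D: NₕSₕ = 1442·0.8 = 1153.6
Σ NₕSₕ = 4070.8.
n_A = 500·461.4/4070.8 = 56.672... → 57.

57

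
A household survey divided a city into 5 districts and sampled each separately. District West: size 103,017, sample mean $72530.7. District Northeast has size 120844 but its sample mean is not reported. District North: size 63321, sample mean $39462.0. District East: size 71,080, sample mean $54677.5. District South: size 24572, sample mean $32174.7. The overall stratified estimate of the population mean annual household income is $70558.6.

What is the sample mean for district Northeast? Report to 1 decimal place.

N = 103017 + 120844 + 63321 + 71080 + 24572 = 382834.
Overall total = μ·N = 70558.6·382834 = 27012231072.4.
Subtract the known strata: 103017·72530.7 + 63321·39462.0 + 71080·54677.5 + 24572·32174.7 = 14647741852.3.
Remaining total for district Northeast: 27012231072.4 − 14647741852.3 = 12364489220.1.
Divide by its size: 12364489220.1 / 120844 = 102317.775... → 102317.8.

102317.8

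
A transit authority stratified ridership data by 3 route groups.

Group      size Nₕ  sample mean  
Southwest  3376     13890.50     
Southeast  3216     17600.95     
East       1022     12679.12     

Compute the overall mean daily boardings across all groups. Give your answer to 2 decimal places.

15295.12

N = 3376 + 3216 + 1022 = 7614.
Overall mean = Σ (Nₕ/N)·x̄ₕ — weight by population share, not a simple average.
Σ Nₕx̄ₕ = 3376·13890.50 + 3216·17600.95 + 1022·12679.12 = 46894328 + 56604655.2 + 12958060.64 = 116457043.84.
Divide by N: 116457043.84 / 7614 = 15295.1200... → 15295.12.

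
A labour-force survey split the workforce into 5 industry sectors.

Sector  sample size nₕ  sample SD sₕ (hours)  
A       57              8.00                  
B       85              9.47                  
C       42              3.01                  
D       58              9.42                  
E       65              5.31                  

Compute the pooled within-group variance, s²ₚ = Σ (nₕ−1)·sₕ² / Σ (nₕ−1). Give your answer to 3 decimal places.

A: (57−1)·8.00² = 56·64 = 3584
B: (85−1)·9.47² = 84·89.6809 = 7533.1956
C: (42−1)·3.01² = 41·9.0601 = 371.4641
D: (58−1)·9.42² = 57·88.7364 = 5057.9748
E: (65−1)·5.31² = 64·28.1961 = 1804.5504
Numerator = 18351.1849; denominator = Σ(nₕ−1) = 302.
s²ₚ = 18351.1849/302 = 60.76551... → 60.766.

60.766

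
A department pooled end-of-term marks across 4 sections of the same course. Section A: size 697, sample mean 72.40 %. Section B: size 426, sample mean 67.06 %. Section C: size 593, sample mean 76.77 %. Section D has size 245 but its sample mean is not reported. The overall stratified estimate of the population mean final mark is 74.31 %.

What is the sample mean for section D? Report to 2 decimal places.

Σ Nₕx̄ₕ = N·μ, so 245·x̄_D = 1961·74.31 − (697·72.40 + 426·67.06 + 593·76.77).
= 145721.91 − 124554.97 = 21166.94.
x̄_D = 21166.94 / 245 = 86.3957... → 86.40.

86.40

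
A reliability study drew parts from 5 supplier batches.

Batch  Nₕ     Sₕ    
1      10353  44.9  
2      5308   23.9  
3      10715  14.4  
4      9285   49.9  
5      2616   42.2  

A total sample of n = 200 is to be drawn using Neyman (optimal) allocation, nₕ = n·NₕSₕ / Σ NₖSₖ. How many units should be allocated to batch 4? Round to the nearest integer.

1: NₕSₕ = 10353·44.9 = 464849.7
2: NₕSₕ = 5308·23.9 = 126861.2
3: NₕSₕ = 10715·14.4 = 154296
4: NₕSₕ = 9285·49.9 = 463321.5
5: NₕSₕ = 2616·42.2 = 110395.2
Σ NₕSₕ = 1319723.6.
n_4 = 200·463321.5/1319723.6 = 70.215... → 70.

70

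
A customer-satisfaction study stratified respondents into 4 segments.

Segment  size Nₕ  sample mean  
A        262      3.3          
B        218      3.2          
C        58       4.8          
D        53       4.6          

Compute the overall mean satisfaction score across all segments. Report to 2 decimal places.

N = 591; weights Wₕ = Nₕ/N = (0.4433, 0.3689, 0.0981, 0.0897).
x̄_st = Σ Wₕ·x̄ₕ = 0.4433·3.3 + 0.3689·3.2 + 0.0981·4.8 + 0.0897·4.6 ≈ 3.5269...
→ 3.53.

3.53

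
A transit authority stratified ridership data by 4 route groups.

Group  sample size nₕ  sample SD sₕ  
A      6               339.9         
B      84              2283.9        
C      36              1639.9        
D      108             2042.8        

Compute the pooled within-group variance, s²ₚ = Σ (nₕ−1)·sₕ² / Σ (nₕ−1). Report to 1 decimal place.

A: (6−1)·339.9² = 5·115532.01 = 577660.05
B: (84−1)·2283.9² = 83·5216199.21 = 432944534.43
C: (36−1)·1639.9² = 35·2689272.01 = 94124520.35
D: (108−1)·2042.8² = 107·4173031.84 = 446514406.88
Numerator = 974161121.71; denominator = Σ(nₕ−1) = 230.
s²ₚ = 974161121.71/230 = 4235483.138... → 4235483.1.

4235483.1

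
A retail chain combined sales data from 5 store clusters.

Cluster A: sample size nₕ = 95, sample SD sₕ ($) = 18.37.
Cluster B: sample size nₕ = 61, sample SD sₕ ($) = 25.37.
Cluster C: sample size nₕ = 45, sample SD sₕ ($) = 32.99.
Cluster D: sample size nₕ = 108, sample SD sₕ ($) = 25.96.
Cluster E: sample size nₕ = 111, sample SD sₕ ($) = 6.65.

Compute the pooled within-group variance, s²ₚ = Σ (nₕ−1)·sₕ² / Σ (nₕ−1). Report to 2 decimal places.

470.36

Degrees of freedom: 94 + 60 + 44 + 107 + 110 = 415.
Σ(nₕ−1)sₕ² = 94·337.4569 + 60·643.6369 + 44·1088.3401 + 107·673.9216 + 110·44.2225 = 195200.2132.
s²ₚ = 195200.2132 / 415 = 470.3620... → 470.36.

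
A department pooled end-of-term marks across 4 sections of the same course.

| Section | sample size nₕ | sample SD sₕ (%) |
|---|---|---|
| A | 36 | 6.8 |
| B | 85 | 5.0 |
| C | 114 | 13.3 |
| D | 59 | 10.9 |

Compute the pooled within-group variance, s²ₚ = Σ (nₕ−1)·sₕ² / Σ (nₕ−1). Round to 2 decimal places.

105.51

A: (36−1)·6.8² = 35·46.24 = 1618.4
B: (85−1)·5.0² = 84·25 = 2100
C: (114−1)·13.3² = 113·176.89 = 19988.57
D: (59−1)·10.9² = 58·118.81 = 6890.98
Numerator = 30597.95; denominator = Σ(nₕ−1) = 290.
s²ₚ = 30597.95/290 = 105.5102... → 105.51.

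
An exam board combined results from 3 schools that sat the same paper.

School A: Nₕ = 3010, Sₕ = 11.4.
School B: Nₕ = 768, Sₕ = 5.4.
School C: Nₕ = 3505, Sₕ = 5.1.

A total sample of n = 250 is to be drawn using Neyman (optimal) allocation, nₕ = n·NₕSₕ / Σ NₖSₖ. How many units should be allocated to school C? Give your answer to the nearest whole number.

Σ NₕSₕ = 3010·11.4 + 768·5.4 + 3505·5.1 = 56336.7.
Share for C: 17875.5/56336.7 = 0.31730.
n_C = 250 × 0.31730 = 79.324... → 79.

79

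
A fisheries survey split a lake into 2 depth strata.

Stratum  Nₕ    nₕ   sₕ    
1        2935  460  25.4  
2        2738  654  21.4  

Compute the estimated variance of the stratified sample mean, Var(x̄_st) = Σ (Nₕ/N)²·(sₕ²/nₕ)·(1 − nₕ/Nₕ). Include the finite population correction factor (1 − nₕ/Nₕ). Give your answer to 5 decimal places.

N = 5673. Term for each stratum: Wₕ²sₕ²/nₕ·(1−nₕ/Nₕ).
Var(x̄_st) = 0.31656824 + 0.12415248 = 0.44072072 → 0.44072.

0.44072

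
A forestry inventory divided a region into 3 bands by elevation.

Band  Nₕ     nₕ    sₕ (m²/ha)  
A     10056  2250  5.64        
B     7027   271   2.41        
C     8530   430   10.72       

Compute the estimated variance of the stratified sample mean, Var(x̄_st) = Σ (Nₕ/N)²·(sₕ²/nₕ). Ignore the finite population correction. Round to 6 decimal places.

N = 25613; Wₕ = Nₕ/N.
band A: (10056/25613)²·5.64²/2250 = 0.002179241
band B: (7027/25613)²·2.41²/271 = 0.001613184
band C: (8530/25613)²·10.72²/430 = 0.029641370
Sum = 0.033433795 → 0.033434.

0.033434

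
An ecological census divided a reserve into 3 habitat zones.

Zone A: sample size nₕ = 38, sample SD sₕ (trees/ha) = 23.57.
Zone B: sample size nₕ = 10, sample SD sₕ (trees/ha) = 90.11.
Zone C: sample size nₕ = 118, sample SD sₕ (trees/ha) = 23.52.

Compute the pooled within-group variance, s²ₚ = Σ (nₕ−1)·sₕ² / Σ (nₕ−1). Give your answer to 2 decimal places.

Degrees of freedom: 37 + 9 + 117 = 163.
Σ(nₕ−1)sₕ² = 37·555.5449 + 9·8119.8121 + 117·553.1904 = 158356.747.
s²ₚ = 158356.747 / 163 = 971.5138... → 971.51.

971.51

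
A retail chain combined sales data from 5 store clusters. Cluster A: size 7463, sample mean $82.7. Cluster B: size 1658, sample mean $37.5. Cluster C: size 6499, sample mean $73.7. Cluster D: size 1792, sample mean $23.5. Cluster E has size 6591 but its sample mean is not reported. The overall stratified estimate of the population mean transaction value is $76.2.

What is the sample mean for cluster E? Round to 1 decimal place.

N = 7463 + 1658 + 6499 + 1792 + 6591 = 24003.
Overall total = μ·N = 76.2·24003 = 1829028.6.
Subtract the known strata: 7463·82.7 + 1658·37.5 + 6499·73.7 + 1792·23.5 = 1200453.4.
Remaining total for cluster E: 1829028.6 − 1200453.4 = 628575.2.
Divide by its size: 628575.2 / 6591 = 95.369... → 95.4.

95.4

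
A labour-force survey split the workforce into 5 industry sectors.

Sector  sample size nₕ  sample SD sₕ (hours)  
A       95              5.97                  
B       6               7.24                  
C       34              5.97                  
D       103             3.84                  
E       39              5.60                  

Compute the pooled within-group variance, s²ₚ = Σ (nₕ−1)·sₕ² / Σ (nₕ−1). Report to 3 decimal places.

27.515

Degrees of freedom: 94 + 5 + 33 + 102 + 38 = 272.
Σ(nₕ−1)sₕ² = 94·35.6409 + 5·52.4176 + 33·35.6409 + 102·14.7456 + 38·31.36 = 7484.2135.
s²ₚ = 7484.2135 / 272 = 27.51549... → 27.515.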